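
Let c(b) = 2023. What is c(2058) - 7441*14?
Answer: -102151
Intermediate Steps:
c(2058) - 7441*14 = 2023 - 7441*14 = 2023 - 104174 = -102151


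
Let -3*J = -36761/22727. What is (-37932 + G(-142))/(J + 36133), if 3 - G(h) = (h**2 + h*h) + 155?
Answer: -2673104286/1231810417 ≈ -2.1701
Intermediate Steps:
G(h) = -152 - 2*h**2 (G(h) = 3 - ((h**2 + h*h) + 155) = 3 - ((h**2 + h**2) + 155) = 3 - (2*h**2 + 155) = 3 - (155 + 2*h**2) = 3 + (-155 - 2*h**2) = -152 - 2*h**2)
J = 36761/68181 (J = -(-36761)/(3*22727) = -1/3*(-36761/22727) = 36761/68181 ≈ 0.53917)
(-37932 + G(-142))/(J + 36133) = (-37932 + (-152 - 2*(-142)**2))/(36761/68181 + 36133) = (-37932 + (-152 - 2*20164))/(2463620834/68181) = (-37932 + (-152 - 40328))*(68181/2463620834) = (-37932 - 40480)*(68181/2463620834) = -78412*68181/2463620834 = -2673104286/1231810417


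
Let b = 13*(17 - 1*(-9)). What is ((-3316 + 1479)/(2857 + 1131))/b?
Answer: -1837/1347944 ≈ -0.0013628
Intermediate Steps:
b = 338 (b = 13*(17 + 9) = 13*26 = 338)
((-3316 + 1479)/(2857 + 1131))/b = ((-3316 + 1479)/(2857 + 1131))/338 = -1837/3988*(1/338) = -1837*1/3988*(1/338) = -1837/3988*1/338 = -1837/1347944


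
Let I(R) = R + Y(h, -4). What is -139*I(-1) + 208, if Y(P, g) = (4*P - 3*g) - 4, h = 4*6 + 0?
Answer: -14109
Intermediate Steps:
h = 24 (h = 24 + 0 = 24)
Y(P, g) = -4 - 3*g + 4*P (Y(P, g) = (-3*g + 4*P) - 4 = -4 - 3*g + 4*P)
I(R) = 104 + R (I(R) = R + (-4 - 3*(-4) + 4*24) = R + (-4 + 12 + 96) = R + 104 = 104 + R)
-139*I(-1) + 208 = -139*(104 - 1) + 208 = -139*103 + 208 = -14317 + 208 = -14109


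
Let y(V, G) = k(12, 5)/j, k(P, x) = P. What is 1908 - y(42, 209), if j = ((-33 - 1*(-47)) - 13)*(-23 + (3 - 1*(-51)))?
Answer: 59136/31 ≈ 1907.6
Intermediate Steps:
j = 31 (j = ((-33 + 47) - 13)*(-23 + (3 + 51)) = (14 - 13)*(-23 + 54) = 1*31 = 31)
y(V, G) = 12/31
1908 - y(42, 209) = 1908 - 1*12/31 = 1908 - 12/31 = 59136/31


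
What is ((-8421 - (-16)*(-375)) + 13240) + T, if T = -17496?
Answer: -18677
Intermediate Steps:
((-8421 - (-16)*(-375)) + 13240) + T = ((-8421 - (-16)*(-375)) + 13240) - 17496 = ((-8421 - 1*6000) + 13240) - 17496 = ((-8421 - 6000) + 13240) - 17496 = (-14421 + 13240) - 17496 = -1181 - 17496 = -18677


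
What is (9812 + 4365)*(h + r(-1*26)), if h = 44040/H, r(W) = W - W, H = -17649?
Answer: -208118360/5883 ≈ -35376.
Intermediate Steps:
r(W) = 0
h = -14680/5883 (h = 44040/(-17649) = 44040*(-1/17649) = -14680/5883 ≈ -2.4953)
(9812 + 4365)*(h + r(-1*26)) = (9812 + 4365)*(-14680/5883 + 0) = 14177*(-14680/5883) = -208118360/5883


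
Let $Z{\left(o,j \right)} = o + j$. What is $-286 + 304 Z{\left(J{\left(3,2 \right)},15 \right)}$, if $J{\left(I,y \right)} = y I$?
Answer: $6098$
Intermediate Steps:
$J{\left(I,y \right)} = I y$
$Z{\left(o,j \right)} = j + o$
$-286 + 304 Z{\left(J{\left(3,2 \right)},15 \right)} = -286 + 304 \left(15 + 3 \cdot 2\right) = -286 + 304 \left(15 + 6\right) = -286 + 304 \cdot 21 = -286 + 6384 = 6098$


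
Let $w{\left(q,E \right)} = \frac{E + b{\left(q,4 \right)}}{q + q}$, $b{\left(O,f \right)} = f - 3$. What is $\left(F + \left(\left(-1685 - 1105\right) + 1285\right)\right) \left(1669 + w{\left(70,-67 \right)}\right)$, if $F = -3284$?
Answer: $- \frac{559340833}{70} \approx -7.9906 \cdot 10^{6}$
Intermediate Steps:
$b{\left(O,f \right)} = -3 + f$ ($b{\left(O,f \right)} = f - 3 = -3 + f$)
$w{\left(q,E \right)} = \frac{1 + E}{2 q}$ ($w{\left(q,E \right)} = \frac{E + \left(-3 + 4\right)}{q + q} = \frac{E + 1}{2 q} = \left(1 + E\right) \frac{1}{2 q} = \frac{1 + E}{2 q}$)
$\left(F + \left(\left(-1685 - 1105\right) + 1285\right)\right) \left(1669 + w{\left(70,-67 \right)}\right) = \left(-3284 + \left(\left(-1685 - 1105\right) + 1285\right)\right) \left(1669 + \frac{1 - 67}{2 \cdot 70}\right) = \left(-3284 + \left(-2790 + 1285\right)\right) \left(1669 + \frac{1}{2} \cdot \frac{1}{70} \left(-66\right)\right) = \left(-3284 - 1505\right) \left(1669 - \frac{33}{70}\right) = \left(-4789\right) \frac{116797}{70} = - \frac{559340833}{70}$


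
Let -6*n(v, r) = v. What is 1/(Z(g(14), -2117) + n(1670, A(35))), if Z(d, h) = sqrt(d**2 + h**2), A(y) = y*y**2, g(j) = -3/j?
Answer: 490980/7769043377 + 126*sqrt(878411053)/7769043377 ≈ 0.00054387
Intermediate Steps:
A(y) = y**3
n(v, r) = -v/6
1/(Z(g(14), -2117) + n(1670, A(35))) = 1/(sqrt((-3/14)**2 + (-2117)**2) - 1/6*1670) = 1/(sqrt((-3*1/14)**2 + 4481689) - 835/3) = 1/(sqrt((-3/14)**2 + 4481689) - 835/3) = 1/(sqrt(9/196 + 4481689) - 835/3) = 1/(sqrt(878411053/196) - 835/3) = 1/(sqrt(878411053)/14 - 835/3) = 1/(-835/3 + sqrt(878411053)/14)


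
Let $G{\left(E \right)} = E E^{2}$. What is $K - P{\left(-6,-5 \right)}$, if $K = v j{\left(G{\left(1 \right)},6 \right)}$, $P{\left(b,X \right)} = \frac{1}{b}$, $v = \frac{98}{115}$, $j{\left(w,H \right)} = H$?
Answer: $\frac{3643}{690} \approx 5.2797$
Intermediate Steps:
$G{\left(E \right)} = E^{3}$
$v = \frac{98}{115}$ ($v = 98 \cdot \frac{1}{115} = \frac{98}{115} \approx 0.85217$)
$K = \frac{588}{115}$ ($K = \frac{98}{115} \cdot 6 = \frac{588}{115} \approx 5.113$)
$K - P{\left(-6,-5 \right)} = \frac{588}{115} - \frac{1}{-6} = \frac{588}{115} - - \frac{1}{6} = \frac{588}{115} + \frac{1}{6} = \frac{3643}{690}$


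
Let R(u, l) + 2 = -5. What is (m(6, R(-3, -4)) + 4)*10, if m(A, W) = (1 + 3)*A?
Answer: 280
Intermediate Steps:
R(u, l) = -7 (R(u, l) = -2 - 5 = -7)
m(A, W) = 4*A
(m(6, R(-3, -4)) + 4)*10 = (4*6 + 4)*10 = (24 + 4)*10 = 28*10 = 280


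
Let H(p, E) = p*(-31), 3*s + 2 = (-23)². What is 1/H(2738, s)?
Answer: -1/84878 ≈ -1.1782e-5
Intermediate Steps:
s = 527/3 (s = -⅔ + (⅓)*(-23)² = -⅔ + (⅓)*529 = -⅔ + 529/3 = 527/3 ≈ 175.67)
H(p, E) = -31*p
1/H(2738, s) = 1/(-31*2738) = 1/(-84878) = -1/84878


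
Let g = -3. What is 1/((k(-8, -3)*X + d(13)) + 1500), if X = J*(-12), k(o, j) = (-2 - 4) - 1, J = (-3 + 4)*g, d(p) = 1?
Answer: 1/1249 ≈ 0.00080064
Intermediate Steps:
J = -3 (J = (-3 + 4)*(-3) = 1*(-3) = -3)
k(o, j) = -7 (k(o, j) = -6 - 1 = -7)
X = 36 (X = -3*(-12) = 36)
1/((k(-8, -3)*X + d(13)) + 1500) = 1/((-7*36 + 1) + 1500) = 1/((-252 + 1) + 1500) = 1/(-251 + 1500) = 1/1249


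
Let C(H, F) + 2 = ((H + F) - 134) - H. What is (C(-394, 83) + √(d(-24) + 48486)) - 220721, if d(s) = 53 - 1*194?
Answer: -220774 + √48345 ≈ -2.2055e+5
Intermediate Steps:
d(s) = -141 (d(s) = 53 - 194 = -141)
C(H, F) = -136 + F (C(H, F) = -2 + (((H + F) - 134) - H) = -2 + (((F + H) - 134) - H) = -2 + ((-134 + F + H) - H) = -2 + (-134 + F) = -136 + F)
(C(-394, 83) + √(d(-24) + 48486)) - 220721 = ((-136 + 83) + √(-141 + 48486)) - 220721 = (-53 + √48345) - 220721 = -220774 + √48345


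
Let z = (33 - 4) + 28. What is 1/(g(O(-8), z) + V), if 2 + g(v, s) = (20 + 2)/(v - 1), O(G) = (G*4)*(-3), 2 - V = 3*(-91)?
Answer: 95/25957 ≈ 0.0036599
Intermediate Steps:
V = 275 (V = 2 - 3*(-91) = 2 - 1*(-273) = 2 + 273 = 275)
O(G) = -12*G (O(G) = (4*G)*(-3) = -12*G)
z = 57 (z = 29 + 28 = 57)
g(v, s) = -2 + 22/(-1 + v) (g(v, s) = -2 + (20 + 2)/(v - 1) = -2 + 22/(-1 + v))
1/(g(O(-8), z) + V) = 1/(2*(12 - (-12)*(-8))/(-1 - 12*(-8)) + 275) = 1/(2*(12 - 1*96)/(-1 + 96) + 275) = 1/(2*(12 - 96)/95 + 275) = 1/(2*(1/95)*(-84) + 275) = 1/(-168/95 + 275) = 1/(25957/95) = 95/25957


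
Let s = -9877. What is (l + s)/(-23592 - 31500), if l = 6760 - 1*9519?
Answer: 1053/4591 ≈ 0.22936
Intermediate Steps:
l = -2759 (l = 6760 - 9519 = -2759)
(l + s)/(-23592 - 31500) = (-2759 - 9877)/(-23592 - 31500) = -12636/(-55092) = -12636*(-1/55092) = 1053/4591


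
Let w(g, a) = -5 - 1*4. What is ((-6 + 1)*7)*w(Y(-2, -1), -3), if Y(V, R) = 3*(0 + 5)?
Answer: 315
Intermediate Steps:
Y(V, R) = 15 (Y(V, R) = 3*5 = 15)
w(g, a) = -9 (w(g, a) = -5 - 4 = -9)
((-6 + 1)*7)*w(Y(-2, -1), -3) = ((-6 + 1)*7)*(-9) = -5*7*(-9) = -35*(-9) = 315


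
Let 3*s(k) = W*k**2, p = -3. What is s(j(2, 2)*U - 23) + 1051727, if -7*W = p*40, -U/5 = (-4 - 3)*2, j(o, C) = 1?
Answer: 7450449/7 ≈ 1.0644e+6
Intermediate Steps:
U = 70 (U = -5*(-4 - 3)*2 = -(-35)*2 = -5*(-14) = 70)
W = 120/7 (W = -(-3)*40/7 = -1/7*(-120) = 120/7 ≈ 17.143)
s(k) = 40*k**2/7 (s(k) = (120*k**2/7)/3 = 40*k**2/7)
s(j(2, 2)*U - 23) + 1051727 = 40*(1*70 - 23)**2/7 + 1051727 = 40*(70 - 23)**2/7 + 1051727 = (40/7)*47**2 + 1051727 = (40/7)*2209 + 1051727 = 88360/7 + 1051727 = 7450449/7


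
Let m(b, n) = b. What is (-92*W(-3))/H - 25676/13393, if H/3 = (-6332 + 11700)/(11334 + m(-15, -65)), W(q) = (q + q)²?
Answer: -1903399022/816973 ≈ -2329.8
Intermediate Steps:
W(q) = 4*q² (W(q) = (2*q)² = 4*q²)
H = 488/343 (H = 3*((-6332 + 11700)/(11334 - 15)) = 3*(5368/11319) = 3*(5368*(1/11319)) = 3*(488/1029) = 488/343 ≈ 1.4227)
(-92*W(-3))/H - 25676/13393 = (-368*(-3)²)/(488/343) - 25676/13393 = -368*9*(343/488) - 25676*1/13393 = -92*36*(343/488) - 25676/13393 = -3312*343/488 - 25676/13393 = -142002/61 - 25676/13393 = -1903399022/816973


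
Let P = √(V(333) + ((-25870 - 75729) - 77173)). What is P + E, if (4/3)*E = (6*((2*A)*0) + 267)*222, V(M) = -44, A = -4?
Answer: 88911/2 + 8*I*√2794 ≈ 44456.0 + 422.87*I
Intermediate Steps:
P = 8*I*√2794 (P = √(-44 + ((-25870 - 75729) - 77173)) = √(-44 + (-101599 - 77173)) = √(-44 - 178772) = √(-178816) = 8*I*√2794 ≈ 422.87*I)
E = 88911/2 (E = 3*((6*((2*(-4))*0) + 267)*222)/4 = 3*((6*(-8*0) + 267)*222)/4 = 3*((6*0 + 267)*222)/4 = 3*((0 + 267)*222)/4 = 3*(267*222)/4 = (¾)*59274 = 88911/2 ≈ 44456.)
P + E = 8*I*√2794 + 88911/2 = 88911/2 + 8*I*√2794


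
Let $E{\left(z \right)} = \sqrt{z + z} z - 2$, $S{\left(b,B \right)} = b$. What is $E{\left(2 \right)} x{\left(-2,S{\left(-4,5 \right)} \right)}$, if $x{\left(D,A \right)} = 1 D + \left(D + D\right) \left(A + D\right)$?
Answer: $44$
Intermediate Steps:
$E{\left(z \right)} = -2 + \sqrt{2} z^{\frac{3}{2}}$ ($E{\left(z \right)} = \sqrt{2 z} z - 2 = \sqrt{2} \sqrt{z} z - 2 = \sqrt{2} z^{\frac{3}{2}} - 2 = -2 + \sqrt{2} z^{\frac{3}{2}}$)
$x{\left(D,A \right)} = D + 2 D \left(A + D\right)$
$E{\left(2 \right)} x{\left(-2,S{\left(-4,5 \right)} \right)} = \left(-2 + \sqrt{2} \cdot 2^{\frac{3}{2}}\right) \left(- 2 \left(1 + 2 \left(-4\right) + 2 \left(-2\right)\right)\right) = \left(-2 + \sqrt{2} \cdot 2 \sqrt{2}\right) \left(- 2 \left(1 - 8 - 4\right)\right) = \left(-2 + 4\right) \left(\left(-2\right) \left(-11\right)\right) = 2 \cdot 22 = 44$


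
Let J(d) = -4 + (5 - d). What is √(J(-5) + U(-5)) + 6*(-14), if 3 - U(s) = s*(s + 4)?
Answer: -82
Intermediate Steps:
U(s) = 3 - s*(4 + s) (U(s) = 3 - s*(s + 4) = 3 - s*(4 + s))
J(d) = 1 - d
√(J(-5) + U(-5)) + 6*(-14) = √((1 - 1*(-5)) + (3 - 1*(-5)² - 4*(-5))) + 6*(-14) = √((1 + 5) + (3 - 1*25 + 20)) - 84 = √(6 + (3 - 25 + 20)) - 84 = √(6 - 2) - 84 = √4 - 84 = 2 - 84 = -82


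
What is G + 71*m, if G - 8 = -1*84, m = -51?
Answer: -3697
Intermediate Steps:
G = -76 (G = 8 - 1*84 = 8 - 84 = -76)
G + 71*m = -76 + 71*(-51) = -76 - 3621 = -3697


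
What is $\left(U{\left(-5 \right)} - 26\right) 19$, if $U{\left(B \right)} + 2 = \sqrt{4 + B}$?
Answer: $-532 + 19 i \approx -532.0 + 19.0 i$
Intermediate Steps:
$U{\left(B \right)} = -2 + \sqrt{4 + B}$
$\left(U{\left(-5 \right)} - 26\right) 19 = \left(\left(-2 + \sqrt{4 - 5}\right) - 26\right) 19 = \left(\left(-2 + \sqrt{-1}\right) - 26\right) 19 = \left(\left(-2 + i\right) - 26\right) 19 = \left(-28 + i\right) 19 = -532 + 19 i$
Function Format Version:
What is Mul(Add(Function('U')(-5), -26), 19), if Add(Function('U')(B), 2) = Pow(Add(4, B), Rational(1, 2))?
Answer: Add(-532, Mul(19, I)) ≈ Add(-532.00, Mul(19.000, I))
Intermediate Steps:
Function('U')(B) = Add(-2, Pow(Add(4, B), Rational(1, 2)))
Mul(Add(Function('U')(-5), -26), 19) = Mul(Add(Add(-2, Pow(Add(4, -5), Rational(1, 2))), -26), 19) = Mul(Add(Add(-2, Pow(-1, Rational(1, 2))), -26), 19) = Mul(Add(Add(-2, I), -26), 19) = Mul(Add(-28, I), 19) = Add(-532, Mul(19, I))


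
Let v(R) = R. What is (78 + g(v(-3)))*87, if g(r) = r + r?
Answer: 6264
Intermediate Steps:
g(r) = 2*r
(78 + g(v(-3)))*87 = (78 + 2*(-3))*87 = (78 - 6)*87 = 72*87 = 6264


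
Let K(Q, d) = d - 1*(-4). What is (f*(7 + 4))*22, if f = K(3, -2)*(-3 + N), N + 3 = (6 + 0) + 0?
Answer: 0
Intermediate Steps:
N = 3 (N = -3 + ((6 + 0) + 0) = -3 + (6 + 0) = -3 + 6 = 3)
K(Q, d) = 4 + d (K(Q, d) = d + 4 = 4 + d)
f = 0 (f = (4 - 2)*(-3 + 3) = 2*0 = 0)
(f*(7 + 4))*22 = (0*(7 + 4))*22 = (0*11)*22 = 0*22 = 0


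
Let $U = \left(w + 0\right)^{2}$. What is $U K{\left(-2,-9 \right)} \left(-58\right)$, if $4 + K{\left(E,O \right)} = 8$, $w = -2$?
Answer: $-928$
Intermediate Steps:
$K{\left(E,O \right)} = 4$ ($K{\left(E,O \right)} = -4 + 8 = 4$)
$U = 4$ ($U = \left(-2 + 0\right)^{2} = \left(-2\right)^{2} = 4$)
$U K{\left(-2,-9 \right)} \left(-58\right) = 4 \cdot 4 \left(-58\right) = 16 \left(-58\right) = -928$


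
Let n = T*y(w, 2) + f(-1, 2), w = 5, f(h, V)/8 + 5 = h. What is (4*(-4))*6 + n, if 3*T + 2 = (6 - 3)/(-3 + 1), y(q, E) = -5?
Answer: -829/6 ≈ -138.17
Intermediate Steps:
f(h, V) = -40 + 8*h
T = -7/6 (T = -2/3 + ((6 - 3)/(-3 + 1))/3 = -2/3 + (3/(-2))/3 = -2/3 + (3*(-1/2))/3 = -2/3 + (1/3)*(-3/2) = -2/3 - 1/2 = -7/6 ≈ -1.1667)
n = -253/6 (n = -7/6*(-5) + (-40 + 8*(-1)) = 35/6 + (-40 - 8) = 35/6 - 48 = -253/6 ≈ -42.167)
(4*(-4))*6 + n = (4*(-4))*6 - 253/6 = -16*6 - 253/6 = -96 - 253/6 = -829/6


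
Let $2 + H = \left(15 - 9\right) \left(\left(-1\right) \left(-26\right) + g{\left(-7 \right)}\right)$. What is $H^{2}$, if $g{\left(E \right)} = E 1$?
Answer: $12544$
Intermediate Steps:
$g{\left(E \right)} = E$
$H = 112$ ($H = -2 + \left(15 - 9\right) \left(\left(-1\right) \left(-26\right) - 7\right) = -2 + 6 \left(26 - 7\right) = -2 + 6 \cdot 19 = -2 + 114 = 112$)
$H^{2} = 112^{2} = 12544$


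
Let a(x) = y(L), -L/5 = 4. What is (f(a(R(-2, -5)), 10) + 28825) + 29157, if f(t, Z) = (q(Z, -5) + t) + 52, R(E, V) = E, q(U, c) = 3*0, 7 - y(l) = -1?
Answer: 58042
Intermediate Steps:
L = -20 (L = -5*4 = -20)
y(l) = 8 (y(l) = 7 - 1*(-1) = 7 + 1 = 8)
q(U, c) = 0
a(x) = 8
f(t, Z) = 52 + t (f(t, Z) = (0 + t) + 52 = t + 52 = 52 + t)
(f(a(R(-2, -5)), 10) + 28825) + 29157 = ((52 + 8) + 28825) + 29157 = (60 + 28825) + 29157 = 28885 + 29157 = 58042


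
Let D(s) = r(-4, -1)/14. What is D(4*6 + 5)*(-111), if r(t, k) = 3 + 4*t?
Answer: 1443/14 ≈ 103.07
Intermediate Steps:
D(s) = -13/14 (D(s) = (3 + 4*(-4))/14 = (3 - 16)*(1/14) = -13*1/14 = -13/14)
D(4*6 + 5)*(-111) = -13/14*(-111) = 1443/14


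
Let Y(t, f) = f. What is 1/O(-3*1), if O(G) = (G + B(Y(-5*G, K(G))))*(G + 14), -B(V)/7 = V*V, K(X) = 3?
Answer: -1/726 ≈ -0.0013774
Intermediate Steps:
B(V) = -7*V² (B(V) = -7*V*V = -7*V²)
O(G) = (-63 + G)*(14 + G) (O(G) = (G - 7*3²)*(G + 14) = (G - 7*9)*(14 + G) = (G - 63)*(14 + G) = (-63 + G)*(14 + G))
1/O(-3*1) = 1/(-882 + (-3*1)² - (-147)) = 1/(-882 + (-3)² - 49*(-3)) = 1/(-882 + 9 + 147) = 1/(-726) = -1/726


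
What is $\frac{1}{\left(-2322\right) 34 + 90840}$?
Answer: $\frac{1}{11892} \approx 8.409 \cdot 10^{-5}$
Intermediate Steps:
$\frac{1}{\left(-2322\right) 34 + 90840} = \frac{1}{-78948 + 90840} = \frac{1}{11892}$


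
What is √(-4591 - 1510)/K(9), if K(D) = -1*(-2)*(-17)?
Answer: -I*√6101/34 ≈ -2.2973*I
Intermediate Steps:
K(D) = -34 (K(D) = 2*(-17) = -34)
√(-4591 - 1510)/K(9) = √(-4591 - 1510)/(-34) = √(-6101)*(-1/34) = (I*√6101)*(-1/34) = -I*√6101/34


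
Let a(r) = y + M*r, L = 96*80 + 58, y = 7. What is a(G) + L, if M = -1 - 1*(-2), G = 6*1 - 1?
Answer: 7750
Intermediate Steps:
L = 7738 (L = 7680 + 58 = 7738)
G = 5 (G = 6 - 1 = 5)
M = 1 (M = -1 + 2 = 1)
a(r) = 7 + r (a(r) = 7 + 1*r = 7 + r)
a(G) + L = (7 + 5) + 7738 = 12 + 7738 = 7750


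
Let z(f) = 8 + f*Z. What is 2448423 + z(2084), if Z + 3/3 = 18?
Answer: 2483859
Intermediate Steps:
Z = 17 (Z = -1 + 18 = 17)
z(f) = 8 + 17*f (z(f) = 8 + f*17 = 8 + 17*f)
2448423 + z(2084) = 2448423 + (8 + 17*2084) = 2448423 + (8 + 35428) = 2448423 + 35436 = 2483859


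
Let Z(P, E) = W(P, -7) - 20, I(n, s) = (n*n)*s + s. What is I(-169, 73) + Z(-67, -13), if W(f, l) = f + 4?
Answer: 2084943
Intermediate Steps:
I(n, s) = s + s*n² (I(n, s) = n²*s + s = s*n² + s = s + s*n²)
W(f, l) = 4 + f
Z(P, E) = -16 + P (Z(P, E) = (4 + P) - 20 = -16 + P)
I(-169, 73) + Z(-67, -13) = 73*(1 + (-169)²) + (-16 - 67) = 73*(1 + 28561) - 83 = 73*28562 - 83 = 2085026 - 83 = 2084943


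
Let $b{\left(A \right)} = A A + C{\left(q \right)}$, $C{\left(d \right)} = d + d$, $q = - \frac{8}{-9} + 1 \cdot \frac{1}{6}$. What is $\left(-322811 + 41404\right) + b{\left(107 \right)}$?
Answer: $- \frac{2429603}{9} \approx -2.6996 \cdot 10^{5}$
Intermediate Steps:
$q = \frac{19}{18}$ ($q = \left(-8\right) \left(- \frac{1}{9}\right) + 1 \cdot \frac{1}{6} = \frac{8}{9} + \frac{1}{6} = \frac{19}{18} \approx 1.0556$)
$C{\left(d \right)} = 2 d$
$b{\left(A \right)} = \frac{19}{9} + A^{2}$ ($b{\left(A \right)} = A A + 2 \cdot \frac{19}{18} = A^{2} + \frac{19}{9} = \frac{19}{9} + A^{2}$)
$\left(-322811 + 41404\right) + b{\left(107 \right)} = \left(-322811 + 41404\right) + \left(\frac{19}{9} + 107^{2}\right) = -281407 + \left(\frac{19}{9} + 11449\right) = -281407 + \frac{103060}{9} = - \frac{2429603}{9}$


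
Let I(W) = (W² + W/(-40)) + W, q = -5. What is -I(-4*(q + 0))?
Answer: -839/2 ≈ -419.50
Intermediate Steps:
I(W) = W² + 39*W/40 (I(W) = (W² - W/40) + W = W² + 39*W/40)
-I(-4*(q + 0)) = -(-4*(-5 + 0))*(39 + 40*(-4*(-5 + 0)))/40 = -(-4*(-5))*(39 + 40*(-4*(-5)))/40 = -20*(39 + 40*20)/40 = -20*(39 + 800)/40 = -20*839/40 = -1*839/2 = -839/2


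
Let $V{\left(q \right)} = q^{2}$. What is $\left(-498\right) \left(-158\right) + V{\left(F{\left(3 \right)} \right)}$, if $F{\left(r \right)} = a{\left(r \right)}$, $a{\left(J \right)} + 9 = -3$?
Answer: $78828$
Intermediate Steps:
$a{\left(J \right)} = -12$ ($a{\left(J \right)} = -9 - 3 = -12$)
$F{\left(r \right)} = -12$
$\left(-498\right) \left(-158\right) + V{\left(F{\left(3 \right)} \right)} = \left(-498\right) \left(-158\right) + \left(-12\right)^{2} = 78684 + 144 = 78828$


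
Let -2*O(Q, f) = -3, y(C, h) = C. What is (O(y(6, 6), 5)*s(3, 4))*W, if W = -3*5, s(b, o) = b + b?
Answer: -135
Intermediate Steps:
O(Q, f) = 3/2 (O(Q, f) = -½*(-3) = 3/2)
s(b, o) = 2*b
W = -15
(O(y(6, 6), 5)*s(3, 4))*W = (3*(2*3)/2)*(-15) = ((3/2)*6)*(-15) = 9*(-15) = -135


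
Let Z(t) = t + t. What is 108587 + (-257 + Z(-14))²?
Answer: 189812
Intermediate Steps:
Z(t) = 2*t
108587 + (-257 + Z(-14))² = 108587 + (-257 + 2*(-14))² = 108587 + (-257 - 28)² = 108587 + (-285)² = 108587 + 81225 = 189812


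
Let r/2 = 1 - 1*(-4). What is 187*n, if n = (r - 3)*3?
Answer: 3927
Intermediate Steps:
r = 10 (r = 2*(1 - 1*(-4)) = 2*(1 + 4) = 2*5 = 10)
n = 21 (n = (10 - 3)*3 = 7*3 = 21)
187*n = 187*21 = 3927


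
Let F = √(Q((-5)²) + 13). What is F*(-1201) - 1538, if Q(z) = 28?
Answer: -1538 - 1201*√41 ≈ -9228.2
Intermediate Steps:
F = √41 (F = √(28 + 13) = √41 ≈ 6.4031)
F*(-1201) - 1538 = √41*(-1201) - 1538 = -1201*√41 - 1538 = -1538 - 1201*√41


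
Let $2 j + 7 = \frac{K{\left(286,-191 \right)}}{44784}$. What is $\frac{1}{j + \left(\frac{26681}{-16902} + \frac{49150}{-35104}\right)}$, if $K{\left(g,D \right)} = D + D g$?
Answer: $- \frac{92262474144}{654206575097} \approx -0.14103$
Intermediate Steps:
$j = - \frac{368305}{89568}$ ($j = - \frac{7}{2} + \frac{- 191 \left(1 + 286\right) \frac{1}{44784}}{2} = - \frac{7}{2} + \frac{\left(-191\right) 287 \cdot \frac{1}{44784}}{2} = - \frac{7}{2} + \frac{\left(-54817\right) \frac{1}{44784}}{2} = - \frac{7}{2} + \frac{1}{2} \left(- \frac{54817}{44784}\right) = - \frac{7}{2} - \frac{54817}{89568} = - \frac{368305}{89568} \approx -4.112$)
$\frac{1}{j + \left(\frac{26681}{-16902} + \frac{49150}{-35104}\right)} = \frac{1}{- \frac{368305}{89568} + \left(\frac{26681}{-16902} + \frac{49150}{-35104}\right)} = \frac{1}{- \frac{368305}{89568} + \left(26681 \left(- \frac{1}{16902}\right) + 49150 \left(- \frac{1}{35104}\right)\right)} = \frac{1}{- \frac{368305}{89568} - \frac{441835781}{148331952}} = \frac{1}{- \frac{654206575097}{92262474144}} = - \frac{92262474144}{654206575097}$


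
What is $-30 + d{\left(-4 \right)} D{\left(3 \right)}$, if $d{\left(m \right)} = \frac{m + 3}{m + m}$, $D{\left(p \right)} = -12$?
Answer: $- \frac{63}{2} \approx -31.5$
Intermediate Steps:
$d{\left(m \right)} = \frac{3 + m}{2 m}$
$-30 + d{\left(-4 \right)} D{\left(3 \right)} = -30 + \frac{3 - 4}{2 \left(-4\right)} \left(-12\right) = -30 + \frac{1}{2} \left(- \frac{1}{4}\right) \left(-1\right) \left(-12\right) = -30 + \frac{1}{8} \left(-12\right) = -30 - \frac{3}{2} = - \frac{63}{2}$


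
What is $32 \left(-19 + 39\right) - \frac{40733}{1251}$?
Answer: $\frac{759907}{1251} \approx 607.44$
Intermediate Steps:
$32 \left(-19 + 39\right) - \frac{40733}{1251} = 32 \cdot 20 - \frac{40733}{1251} = 640 - \frac{40733}{1251} = \frac{759907}{1251}$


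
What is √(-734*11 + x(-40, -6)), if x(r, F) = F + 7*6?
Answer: I*√8038 ≈ 89.655*I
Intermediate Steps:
x(r, F) = 42 + F (x(r, F) = F + 42 = 42 + F)
√(-734*11 + x(-40, -6)) = √(-734*11 + (42 - 6)) = √(-8074 + 36) = √(-8038) = I*√8038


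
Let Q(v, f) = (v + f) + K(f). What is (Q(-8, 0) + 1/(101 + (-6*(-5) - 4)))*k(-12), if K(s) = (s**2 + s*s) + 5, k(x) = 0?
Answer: 0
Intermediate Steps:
K(s) = 5 + 2*s**2 (K(s) = (s**2 + s**2) + 5 = 2*s**2 + 5 = 5 + 2*s**2)
Q(v, f) = 5 + f + v + 2*f**2 (Q(v, f) = (v + f) + (5 + 2*f**2) = (f + v) + (5 + 2*f**2) = 5 + f + v + 2*f**2)
(Q(-8, 0) + 1/(101 + (-6*(-5) - 4)))*k(-12) = ((5 + 0 - 8 + 2*0**2) + 1/(101 + (-6*(-5) - 4)))*0 = ((5 + 0 - 8 + 2*0) + 1/(101 + (30 - 4)))*0 = ((5 + 0 - 8 + 0) + 1/(101 + 26))*0 = (-3 + 1/127)*0 = -380/127*0 = 0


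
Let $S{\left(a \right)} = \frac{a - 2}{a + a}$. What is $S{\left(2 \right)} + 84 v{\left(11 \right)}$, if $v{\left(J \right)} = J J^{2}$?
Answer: $111804$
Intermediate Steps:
$S{\left(a \right)} = \frac{-2 + a}{2 a}$
$v{\left(J \right)} = J^{3}$
$S{\left(2 \right)} + 84 v{\left(11 \right)} = \frac{-2 + 2}{2 \cdot 2} + 84 \cdot 11^{3} = \frac{1}{2} \cdot \frac{1}{2} \cdot 0 + 84 \cdot 1331 = 0 + 111804 = 111804$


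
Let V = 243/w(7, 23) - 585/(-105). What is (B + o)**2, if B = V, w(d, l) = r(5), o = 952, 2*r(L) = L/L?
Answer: 102111025/49 ≈ 2.0839e+6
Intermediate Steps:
r(L) = 1/2 (r(L) = (L/L)/2 = (1/2)*1 = 1/2)
w(d, l) = 1/2
V = 3441/7 (V = 243/(1/2) - 585/(-105) = 243*2 - 585*(-1/105) = 486 + 39/7 = 3441/7 ≈ 491.57)
B = 3441/7 ≈ 491.57
(B + o)**2 = (3441/7 + 952)**2 = (10105/7)**2 = 102111025/49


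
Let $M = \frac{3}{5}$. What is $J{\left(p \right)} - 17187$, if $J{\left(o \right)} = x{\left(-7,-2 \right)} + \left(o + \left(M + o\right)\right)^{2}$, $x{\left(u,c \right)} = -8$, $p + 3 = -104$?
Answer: $\frac{708614}{25} \approx 28345.0$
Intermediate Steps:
$p = -107$ ($p = -3 - 104 = -107$)
$M = \frac{3}{5}$ ($M = 3 \cdot \frac{1}{5} = \frac{3}{5} \approx 0.6$)
$J{\left(o \right)} = -8 + \left(\frac{3}{5} + 2 o\right)^{2}$ ($J{\left(o \right)} = -8 + \left(o + \left(\frac{3}{5} + o\right)\right)^{2} = -8 + \left(\frac{3}{5} + 2 o\right)^{2}$)
$J{\left(p \right)} - 17187 = \left(-8 + \frac{\left(3 + 10 \left(-107\right)\right)^{2}}{25}\right) - 17187 = \left(-8 + \frac{\left(3 - 1070\right)^{2}}{25}\right) - 17187 = \left(-8 + \frac{\left(-1067\right)^{2}}{25}\right) - 17187 = \left(-8 + \frac{1}{25} \cdot 1138489\right) - 17187 = \left(-8 + \frac{1138489}{25}\right) - 17187 = \frac{1138289}{25} - 17187 = \frac{708614}{25}$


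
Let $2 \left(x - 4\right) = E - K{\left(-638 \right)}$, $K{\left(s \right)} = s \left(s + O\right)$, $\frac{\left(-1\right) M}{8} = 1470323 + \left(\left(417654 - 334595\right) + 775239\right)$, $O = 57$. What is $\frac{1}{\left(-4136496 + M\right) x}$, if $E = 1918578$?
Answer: $- \frac{1}{17619421924656} \approx -5.6756 \cdot 10^{-14}$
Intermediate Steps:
$M = -18628968$ ($M = - 8 \left(1470323 + \left(\left(417654 - 334595\right) + 775239\right)\right) = - 8 \left(1470323 + \left(83059 + 775239\right)\right) = - 8 \left(1470323 + 858298\right) = \left(-8\right) 2328621 = -18628968$)
$K{\left(s \right)} = s \left(57 + s\right)$ ($K{\left(s \right)} = s \left(s + 57\right) = s \left(57 + s\right)$)
$x = 773954$ ($x = 4 + \frac{1918578 - - 638 \left(57 - 638\right)}{2} = 4 + \frac{1918578 - \left(-638\right) \left(-581\right)}{2} = 4 + \frac{1918578 - 370678}{2} = 4 + \frac{1}{2} \cdot 1547900 = 4 + 773950 = 773954$)
$\frac{1}{\left(-4136496 + M\right) x} = \frac{1}{\left(-4136496 - 18628968\right) 773954} = \frac{1}{-22765464} \cdot \frac{1}{773954} = \left(- \frac{1}{22765464}\right) \frac{1}{773954} = - \frac{1}{17619421924656}$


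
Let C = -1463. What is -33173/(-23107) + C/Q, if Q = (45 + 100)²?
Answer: 94808112/69403525 ≈ 1.3660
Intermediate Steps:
Q = 21025 (Q = 145² = 21025)
-33173/(-23107) + C/Q = -33173/(-23107) - 1463/21025 = -33173*(-1/23107) - 1463*1/21025 = 4739/3301 - 1463/21025 = 94808112/69403525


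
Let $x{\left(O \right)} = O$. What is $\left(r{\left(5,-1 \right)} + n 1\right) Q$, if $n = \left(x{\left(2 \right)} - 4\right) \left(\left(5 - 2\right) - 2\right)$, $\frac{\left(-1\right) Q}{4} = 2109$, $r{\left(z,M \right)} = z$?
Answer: $-25308$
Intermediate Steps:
$Q = -8436$ ($Q = \left(-4\right) 2109 = -8436$)
$n = -2$ ($n = \left(2 - 4\right) \left(\left(5 - 2\right) - 2\right) = - 2 \left(\left(5 - 2\right) - 2\right) = - 2 \left(3 - 2\right) = \left(-2\right) 1 = -2$)
$\left(r{\left(5,-1 \right)} + n 1\right) Q = \left(5 - 2\right) \left(-8436\right) = 3 \left(-8436\right) = -25308$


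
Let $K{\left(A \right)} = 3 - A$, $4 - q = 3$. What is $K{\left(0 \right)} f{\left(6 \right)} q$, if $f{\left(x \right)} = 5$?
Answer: $15$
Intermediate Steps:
$q = 1$ ($q = 4 - 3 = 1$)
$K{\left(0 \right)} f{\left(6 \right)} q = \left(3 - 0\right) 5 \cdot 1 = \left(3 + 0\right) 5 \cdot 1 = 3 \cdot 5 \cdot 1 = 15 \cdot 1 = 15$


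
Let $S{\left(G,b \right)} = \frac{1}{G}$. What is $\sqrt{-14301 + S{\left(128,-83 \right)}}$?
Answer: $\frac{i \sqrt{3661054}}{16} \approx 119.59 i$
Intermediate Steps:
$\sqrt{-14301 + S{\left(128,-83 \right)}} = \sqrt{-14301 + \frac{1}{128}} = \sqrt{- \frac{1830527}{128}} = \frac{i \sqrt{3661054}}{16}$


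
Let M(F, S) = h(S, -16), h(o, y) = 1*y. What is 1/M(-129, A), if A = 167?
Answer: -1/16 ≈ -0.062500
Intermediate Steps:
h(o, y) = y
M(F, S) = -16
1/M(-129, A) = 1/(-16) = -1/16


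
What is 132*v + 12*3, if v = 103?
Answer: 13632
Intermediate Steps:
132*v + 12*3 = 132*103 + 12*3 = 13596 + 36 = 13632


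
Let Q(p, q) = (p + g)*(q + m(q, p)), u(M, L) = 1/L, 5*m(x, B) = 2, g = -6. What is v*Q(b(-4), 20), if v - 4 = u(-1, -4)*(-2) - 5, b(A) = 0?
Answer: 306/5 ≈ 61.200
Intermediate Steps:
m(x, B) = ⅖ (m(x, B) = (⅕)*2 = ⅖)
Q(p, q) = (-6 + p)*(⅖ + q) (Q(p, q) = (p - 6)*(q + ⅖) = (-6 + p)*(⅖ + q))
v = -½ (v = 4 + (-2/(-4) - 5) = 4 + (-¼*(-2) - 5) = 4 + (½ - 5) = 4 - 9/2 = -½ ≈ -0.50000)
v*Q(b(-4), 20) = -(-12/5 - 6*20 + (⅖)*0 + 0*20)/2 = -(-12/5 - 120 + 0 + 0)/2 = -½*(-612/5) = 306/5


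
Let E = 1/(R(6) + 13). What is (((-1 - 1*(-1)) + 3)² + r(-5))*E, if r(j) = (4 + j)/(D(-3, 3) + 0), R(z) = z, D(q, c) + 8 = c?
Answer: 46/95 ≈ 0.48421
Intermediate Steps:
D(q, c) = -8 + c
E = 1/19 (E = 1/(6 + 13) = 1/19 ≈ 0.052632)
r(j) = -⅘ - j/5 (r(j) = (4 + j)/((-8 + 3) + 0) = (4 + j)/(-5 + 0) = (4 + j)/(-5) = (4 + j)*(-⅕) = -⅘ - j/5)
(((-1 - 1*(-1)) + 3)² + r(-5))*E = (((-1 - 1*(-1)) + 3)² + (-⅘ - ⅕*(-5)))*(1/19) = (((-1 + 1) + 3)² + (-⅘ + 1))*(1/19) = ((0 + 3)² + ⅕)*(1/19) = (3² + ⅕)*(1/19) = (9 + ⅕)*(1/19) = (46/5)*(1/19) = 46/95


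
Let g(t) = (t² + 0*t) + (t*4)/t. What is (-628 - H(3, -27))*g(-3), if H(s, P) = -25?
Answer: -7839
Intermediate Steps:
g(t) = 4 + t² (g(t) = (t² + 0) + (4*t)/t = t² + 4 = 4 + t²)
(-628 - H(3, -27))*g(-3) = (-628 - 1*(-25))*(4 + (-3)²) = (-628 + 25)*(4 + 9) = -603*13 = -7839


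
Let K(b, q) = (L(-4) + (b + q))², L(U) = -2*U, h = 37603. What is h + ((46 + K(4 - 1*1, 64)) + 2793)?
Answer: 46067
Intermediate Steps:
K(b, q) = (8 + b + q)² (K(b, q) = (-2*(-4) + (b + q))² = (8 + (b + q))² = (8 + b + q)²)
h + ((46 + K(4 - 1*1, 64)) + 2793) = 37603 + ((46 + (8 + (4 - 1*1) + 64)²) + 2793) = 37603 + ((46 + (8 + (4 - 1) + 64)²) + 2793) = 37603 + ((46 + (8 + 3 + 64)²) + 2793) = 37603 + ((46 + 75²) + 2793) = 37603 + ((46 + 5625) + 2793) = 37603 + (5671 + 2793) = 37603 + 8464 = 46067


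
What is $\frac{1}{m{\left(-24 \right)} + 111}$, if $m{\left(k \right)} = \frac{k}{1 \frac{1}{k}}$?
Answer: $\frac{1}{687} \approx 0.0014556$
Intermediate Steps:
$m{\left(k \right)} = k^{2}$ ($m{\left(k \right)} = \frac{k}{\frac{1}{k}} = k k = k^{2}$)
$\frac{1}{m{\left(-24 \right)} + 111} = \frac{1}{\left(-24\right)^{2} + 111} = \frac{1}{576 + 111} = \frac{1}{687}$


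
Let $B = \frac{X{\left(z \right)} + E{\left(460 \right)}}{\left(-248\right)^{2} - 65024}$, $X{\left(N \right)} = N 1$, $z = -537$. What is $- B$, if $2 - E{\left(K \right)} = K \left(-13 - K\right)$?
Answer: $\frac{43409}{704} \approx 61.661$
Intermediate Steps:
$X{\left(N \right)} = N$
$E{\left(K \right)} = 2 - K \left(-13 - K\right)$
$B = - \frac{43409}{704}$ ($B = \frac{-537 + \left(2 + 460^{2} + 13 \cdot 460\right)}{\left(-248\right)^{2} - 65024} = \frac{-537 + \left(2 + 211600 + 5980\right)}{61504 - 65024} = \frac{-537 + 217582}{-3520} = 217045 \left(- \frac{1}{3520}\right) = - \frac{43409}{704} \approx -61.661$)
$- B = \left(-1\right) \left(- \frac{43409}{704}\right) = \frac{43409}{704}$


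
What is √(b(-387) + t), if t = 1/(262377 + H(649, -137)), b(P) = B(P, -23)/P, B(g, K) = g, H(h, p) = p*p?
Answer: √79043354462/281146 ≈ 1.0000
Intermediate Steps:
H(h, p) = p²
b(P) = 1 (b(P) = P/P = 1)
t = 1/281146 (t = 1/(262377 + (-137)²) = 1/(262377 + 18769) = 1/281146 ≈ 3.5569e-6)
√(b(-387) + t) = √(1 + 1/281146) = √(281147/281146) = √79043354462/281146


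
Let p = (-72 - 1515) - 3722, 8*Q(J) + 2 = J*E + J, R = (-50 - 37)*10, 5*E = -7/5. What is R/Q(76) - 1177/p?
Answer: -461107357/3498631 ≈ -131.80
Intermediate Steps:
E = -7/25 (E = (-7/5)/5 = (-7*⅕)/5 = (⅕)*(-7/5) = -7/25 ≈ -0.28000)
R = -870 (R = -87*10 = -870)
Q(J) = -¼ + 9*J/100 (Q(J) = -¼ + (J*(-7/25) + J)/8 = -¼ + (-7*J/25 + J)/8 = -¼ + (18*J/25)/8 = -¼ + 9*J/100)
p = -5309 (p = -1587 - 3722 = -5309)
R/Q(76) - 1177/p = -870/(-¼ + (9/100)*76) - 1177/(-5309) = -870/(-¼ + 171/25) - 1177*(-1/5309) = -870/659/100 + 1177/5309 = -870*100/659 + 1177/5309 = -87000/659 + 1177/5309 = -461107357/3498631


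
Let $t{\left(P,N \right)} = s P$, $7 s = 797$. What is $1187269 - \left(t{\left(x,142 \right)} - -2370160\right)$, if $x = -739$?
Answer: $- \frac{7691254}{7} \approx -1.0988 \cdot 10^{6}$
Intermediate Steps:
$s = \frac{797}{7}$ ($s = \frac{1}{7} \cdot 797 = \frac{797}{7} \approx 113.86$)
$t{\left(P,N \right)} = \frac{797 P}{7}$
$1187269 - \left(t{\left(x,142 \right)} - -2370160\right) = 1187269 - \left(\frac{797}{7} \left(-739\right) - -2370160\right) = 1187269 - \left(- \frac{588983}{7} + 2370160\right) = 1187269 - \frac{16002137}{7} = - \frac{7691254}{7}$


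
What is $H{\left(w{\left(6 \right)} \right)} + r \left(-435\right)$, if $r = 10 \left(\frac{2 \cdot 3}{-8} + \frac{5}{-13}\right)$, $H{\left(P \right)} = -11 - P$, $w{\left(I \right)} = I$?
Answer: $\frac{127883}{26} \approx 4918.6$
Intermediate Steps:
$r = - \frac{295}{26}$ ($r = 10 \left(6 \left(- \frac{1}{8}\right) + 5 \left(- \frac{1}{13}\right)\right) = 10 \left(- \frac{3}{4} - \frac{5}{13}\right) = 10 \left(- \frac{59}{52}\right) = - \frac{295}{26} \approx -11.346$)
$H{\left(w{\left(6 \right)} \right)} + r \left(-435\right) = \left(-11 - 6\right) - - \frac{128325}{26} = \left(-11 - 6\right) + \frac{128325}{26} = -17 + \frac{128325}{26} = \frac{127883}{26}$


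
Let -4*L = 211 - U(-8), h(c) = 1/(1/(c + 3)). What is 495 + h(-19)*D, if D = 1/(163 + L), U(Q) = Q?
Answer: 214271/433 ≈ 494.85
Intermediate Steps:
h(c) = 3 + c (h(c) = 1/(1/(3 + c)) = 3 + c)
L = -219/4 (L = -(211 - 1*(-8))/4 = -(211 + 8)/4 = -1/4*219 = -219/4 ≈ -54.750)
D = 4/433 (D = 1/(163 - 219/4) = 1/(433/4) = 4/433 ≈ 0.0092379)
495 + h(-19)*D = 495 + (3 - 19)*(4/433) = 495 - 16*4/433 = 495 - 64/433 = 214271/433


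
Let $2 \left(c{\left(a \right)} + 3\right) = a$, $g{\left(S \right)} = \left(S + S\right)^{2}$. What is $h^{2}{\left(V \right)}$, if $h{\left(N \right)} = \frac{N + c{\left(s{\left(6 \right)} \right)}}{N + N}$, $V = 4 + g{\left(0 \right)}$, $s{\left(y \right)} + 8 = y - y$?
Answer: $\frac{9}{64} \approx 0.14063$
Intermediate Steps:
$g{\left(S \right)} = 4 S^{2}$ ($g{\left(S \right)} = \left(2 S\right)^{2} = 4 S^{2}$)
$s{\left(y \right)} = -8$ ($s{\left(y \right)} = -8 + \left(y - y\right) = -8 + 0 = -8$)
$c{\left(a \right)} = -3 + \frac{a}{2}$
$V = 4$ ($V = 4 + 4 \cdot 0^{2} = 4 + 4 \cdot 0 = 4 + 0 = 4$)
$h{\left(N \right)} = \frac{-7 + N}{2 N}$ ($h{\left(N \right)} = \frac{N + \left(-3 + \frac{1}{2} \left(-8\right)\right)}{N + N} = \frac{N - 7}{2 N} = \left(N - 7\right) \frac{1}{2 N} = \left(-7 + N\right) \frac{1}{2 N} = \frac{-7 + N}{2 N}$)
$h^{2}{\left(V \right)} = \left(\frac{-7 + 4}{2 \cdot 4}\right)^{2} = \left(\frac{1}{2} \cdot \frac{1}{4} \left(-3\right)\right)^{2} = \left(- \frac{3}{8}\right)^{2} = \frac{9}{64}$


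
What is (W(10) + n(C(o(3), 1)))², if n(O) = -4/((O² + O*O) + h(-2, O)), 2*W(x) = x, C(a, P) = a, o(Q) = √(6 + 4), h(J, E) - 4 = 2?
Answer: 3969/169 ≈ 23.485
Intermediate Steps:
h(J, E) = 6 (h(J, E) = 4 + 2 = 6)
o(Q) = √10
W(x) = x/2
n(O) = -4/(6 + 2*O²) (n(O) = -4/((O² + O*O) + 6) = -4/((O² + O²) + 6) = -4/(2*O² + 6) = -4/(6 + 2*O²))
(W(10) + n(C(o(3), 1)))² = ((½)*10 - 2/(3 + (√10)²))² = (5 - 2/(3 + 10))² = (5 - 2/13)² = (63/13)² = 3969/169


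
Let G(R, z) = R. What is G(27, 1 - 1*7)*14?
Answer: 378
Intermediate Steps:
G(27, 1 - 1*7)*14 = 27*14 = 378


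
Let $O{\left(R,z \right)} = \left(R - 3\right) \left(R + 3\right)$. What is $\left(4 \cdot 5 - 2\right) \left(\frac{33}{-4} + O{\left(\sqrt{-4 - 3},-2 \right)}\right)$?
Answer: $- \frac{873}{2} \approx -436.5$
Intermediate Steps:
$O{\left(R,z \right)} = \left(-3 + R\right) \left(3 + R\right)$
$\left(4 \cdot 5 - 2\right) \left(\frac{33}{-4} + O{\left(\sqrt{-4 - 3},-2 \right)}\right) = \left(4 \cdot 5 - 2\right) \left(\frac{33}{-4} - \left(9 - \left(\sqrt{-4 - 3}\right)^{2}\right)\right) = \left(20 - 2\right) \left(33 \left(- \frac{1}{4}\right) - \left(9 - \left(\sqrt{-7}\right)^{2}\right)\right) = 18 \left(- \frac{33}{4} - \left(9 - \left(i \sqrt{7}\right)^{2}\right)\right) = 18 \left(- \frac{33}{4} - 16\right) = 18 \left(- \frac{97}{4}\right) = - \frac{873}{2}$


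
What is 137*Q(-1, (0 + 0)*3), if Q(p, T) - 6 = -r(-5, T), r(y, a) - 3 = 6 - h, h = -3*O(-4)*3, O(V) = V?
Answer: 4521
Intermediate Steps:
h = 36 (h = -3*(-4)*3 = 12*3 = 36)
r(y, a) = -27 (r(y, a) = 3 + (6 - 1*36) = 3 + (6 - 36) = 3 - 30 = -27)
Q(p, T) = 33 (Q(p, T) = 6 - 1*(-27) = 6 + 27 = 33)
137*Q(-1, (0 + 0)*3) = 137*33 = 4521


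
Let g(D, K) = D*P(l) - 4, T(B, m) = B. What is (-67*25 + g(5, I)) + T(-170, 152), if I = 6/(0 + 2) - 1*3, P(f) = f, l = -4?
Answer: -1869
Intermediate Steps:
I = 0 (I = 6/2 - 3 = (1/2)*6 - 3 = 3 - 3 = 0)
g(D, K) = -4 - 4*D (g(D, K) = D*(-4) - 4 = -4*D - 4 = -4 - 4*D)
(-67*25 + g(5, I)) + T(-170, 152) = (-67*25 + (-4 - 4*5)) - 170 = (-1675 + (-4 - 20)) - 170 = (-1675 - 24) - 170 = -1699 - 170 = -1869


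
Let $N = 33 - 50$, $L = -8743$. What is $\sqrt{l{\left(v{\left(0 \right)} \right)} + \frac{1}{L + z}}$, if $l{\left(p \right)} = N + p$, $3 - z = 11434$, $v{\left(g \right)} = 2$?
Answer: $\frac{i \sqrt{6104874314}}{20174} \approx 3.873 i$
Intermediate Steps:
$z = -11431$ ($z = 3 - 11434 = -11431$)
$N = -17$
$l{\left(p \right)} = -17 + p$
$\sqrt{l{\left(v{\left(0 \right)} \right)} + \frac{1}{L + z}} = \sqrt{\left(-17 + 2\right) + \frac{1}{-8743 - 11431}} = \sqrt{-15 + \frac{1}{-20174}} = \sqrt{-15 - \frac{1}{20174}} = \sqrt{- \frac{302611}{20174}} = \frac{i \sqrt{6104874314}}{20174}$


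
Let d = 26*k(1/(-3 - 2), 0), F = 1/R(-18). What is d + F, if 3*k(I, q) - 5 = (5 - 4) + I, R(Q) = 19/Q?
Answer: 14056/285 ≈ 49.319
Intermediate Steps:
k(I, q) = 2 + I/3 (k(I, q) = 5/3 + ((5 - 4) + I)/3 = 5/3 + (1 + I)/3 = 5/3 + (⅓ + I/3) = 2 + I/3)
F = -18/19 (F = 1/(19/(-18)) = 1/(19*(-1/18)) = 1/(-19/18) = -18/19 ≈ -0.94737)
d = 754/15 (d = 26*(2 + 1/(3*(-3 - 2))) = 26*(2 + (⅓)/(-5)) = 26*(2 + (⅓)*(-⅕)) = 26*(2 - 1/15) = 26*(29/15) = 754/15 ≈ 50.267)
d + F = 754/15 - 18/19 = 14056/285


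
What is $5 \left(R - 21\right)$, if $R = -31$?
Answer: $-260$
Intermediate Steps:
$5 \left(R - 21\right) = 5 \left(-31 - 21\right) = 5 \left(-52\right) = -260$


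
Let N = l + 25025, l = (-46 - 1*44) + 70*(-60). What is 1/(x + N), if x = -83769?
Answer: -1/63034 ≈ -1.5864e-5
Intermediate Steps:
l = -4290 (l = (-46 - 44) - 4200 = -90 - 4200 = -4290)
N = 20735 (N = -4290 + 25025 = 20735)
1/(x + N) = 1/(-83769 + 20735) = 1/(-63034) = -1/63034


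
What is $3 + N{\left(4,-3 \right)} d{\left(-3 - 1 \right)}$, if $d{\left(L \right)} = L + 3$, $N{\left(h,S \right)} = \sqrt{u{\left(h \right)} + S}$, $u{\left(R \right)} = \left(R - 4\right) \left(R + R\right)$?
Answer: $3 - i \sqrt{3} \approx 3.0 - 1.732 i$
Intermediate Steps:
$u{\left(R \right)} = 2 R \left(-4 + R\right)$ ($u{\left(R \right)} = \left(-4 + R\right) 2 R = 2 R \left(-4 + R\right)$)
$N{\left(h,S \right)} = \sqrt{S + 2 h \left(-4 + h\right)}$ ($N{\left(h,S \right)} = \sqrt{2 h \left(-4 + h\right) + S} = \sqrt{S + 2 h \left(-4 + h\right)}$)
$d{\left(L \right)} = 3 + L$
$3 + N{\left(4,-3 \right)} d{\left(-3 - 1 \right)} = 3 + \sqrt{-3 + 2 \cdot 4 \left(-4 + 4\right)} \left(3 - 4\right) = 3 + \sqrt{-3 + 2 \cdot 4 \cdot 0} \left(3 - 4\right) = 3 + \sqrt{-3 + 0} \left(-1\right) = 3 + \sqrt{-3} \left(-1\right) = 3 + i \sqrt{3} \left(-1\right) = 3 - i \sqrt{3}$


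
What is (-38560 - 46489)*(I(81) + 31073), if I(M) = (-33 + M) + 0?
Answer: -2646809929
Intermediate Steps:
I(M) = -33 + M
(-38560 - 46489)*(I(81) + 31073) = (-38560 - 46489)*((-33 + 81) + 31073) = -85049*(48 + 31073) = -85049*31121 = -2646809929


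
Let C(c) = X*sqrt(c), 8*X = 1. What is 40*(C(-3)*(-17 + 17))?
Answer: 0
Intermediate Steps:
X = 1/8 (X = (1/8)*1 = 1/8 ≈ 0.12500)
C(c) = sqrt(c)/8
40*(C(-3)*(-17 + 17)) = 40*((sqrt(-3)/8)*(-17 + 17)) = 40*(((I*sqrt(3))/8)*0) = 40*((I*sqrt(3)/8)*0) = 40*0 = 0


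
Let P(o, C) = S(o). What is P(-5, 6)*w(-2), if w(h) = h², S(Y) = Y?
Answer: -20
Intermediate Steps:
P(o, C) = o
P(-5, 6)*w(-2) = -5*(-2)² = -5*4 = -20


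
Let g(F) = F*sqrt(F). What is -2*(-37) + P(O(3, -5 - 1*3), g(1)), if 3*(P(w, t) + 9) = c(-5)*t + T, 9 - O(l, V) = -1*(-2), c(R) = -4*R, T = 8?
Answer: 223/3 ≈ 74.333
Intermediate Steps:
O(l, V) = 7 (O(l, V) = 9 - (-1)*(-2) = 9 - 1*2 = 9 - 2 = 7)
g(F) = F**(3/2)
P(w, t) = -19/3 + 20*t/3 (P(w, t) = -9 + ((-4*(-5))*t + 8)/3 = -9 + (20*t + 8)/3 = -9 + (8 + 20*t)/3 = -9 + (8/3 + 20*t/3) = -19/3 + 20*t/3)
-2*(-37) + P(O(3, -5 - 1*3), g(1)) = -2*(-37) + (-19/3 + 20*1**(3/2)/3) = 74 + (-19/3 + (20/3)*1) = 74 + (-19/3 + 20/3) = 74 + 1/3 = 223/3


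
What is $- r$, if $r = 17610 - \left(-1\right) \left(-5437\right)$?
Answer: $-12173$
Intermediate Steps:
$r = 12173$ ($r = 17610 - 5437 = 12173$)
$- r = \left(-1\right) 12173 = -12173$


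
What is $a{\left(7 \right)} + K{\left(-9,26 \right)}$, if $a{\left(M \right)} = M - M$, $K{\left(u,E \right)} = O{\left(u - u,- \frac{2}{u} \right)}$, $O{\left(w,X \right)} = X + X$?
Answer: $\frac{4}{9} \approx 0.44444$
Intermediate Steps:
$O{\left(w,X \right)} = 2 X$
$K{\left(u,E \right)} = - \frac{4}{u}$ ($K{\left(u,E \right)} = 2 \left(- \frac{2}{u}\right) = - \frac{4}{u}$)
$a{\left(M \right)} = 0$
$a{\left(7 \right)} + K{\left(-9,26 \right)} = 0 - \frac{4}{-9} = 0 - - \frac{4}{9} = 0 + \frac{4}{9} = \frac{4}{9}$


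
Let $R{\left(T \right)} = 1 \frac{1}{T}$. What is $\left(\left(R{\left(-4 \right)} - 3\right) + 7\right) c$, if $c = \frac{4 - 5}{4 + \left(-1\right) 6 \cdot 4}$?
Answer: $\frac{3}{16} \approx 0.1875$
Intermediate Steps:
$R{\left(T \right)} = \frac{1}{T}$
$c = \frac{1}{20}$ ($c = - \frac{1}{4 - 24} = - \frac{1}{-20} = \left(-1\right) \left(- \frac{1}{20}\right) = \frac{1}{20} \approx 0.05$)
$\left(\left(R{\left(-4 \right)} - 3\right) + 7\right) c = \left(\left(\frac{1}{-4} - 3\right) + 7\right) \frac{1}{20} = \left(\left(- \frac{1}{4} - 3\right) + 7\right) \frac{1}{20} = \left(- \frac{13}{4} + 7\right) \frac{1}{20} = \frac{15}{4} \cdot \frac{1}{20} = \frac{3}{16}$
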